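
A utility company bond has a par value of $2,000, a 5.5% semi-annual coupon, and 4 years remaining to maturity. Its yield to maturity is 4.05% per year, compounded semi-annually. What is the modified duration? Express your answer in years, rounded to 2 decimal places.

3.58 years

Periodic yield y = 0.02025. First find Macaulay duration:
  t   CF        PV=CF/(1+0.02025)^t    t·PV
  1        55.00        53.9084        53.9084
  2        55.00        52.8384       105.6768
  3        55.00        51.7896       155.3689
  4        55.00        50.7617       203.0469
  5        55.00        49.7542       248.7710
  6        55.00        48.7667       292.6000
  7        55.00        47.7987       334.5912
  8     2,055.00     1,750.4874    14,003.8995
  Σ                  2,106.1051    15,397.8625
P = 2,106.1051; Macaulay duration = 15,397.8625 / 2,106.1051 = 7.31106 half-year periods = 3.65553 years.
Modified duration = D_Mac / (1 + y) = 3.65553 / 1.02025 = 3.58298 years.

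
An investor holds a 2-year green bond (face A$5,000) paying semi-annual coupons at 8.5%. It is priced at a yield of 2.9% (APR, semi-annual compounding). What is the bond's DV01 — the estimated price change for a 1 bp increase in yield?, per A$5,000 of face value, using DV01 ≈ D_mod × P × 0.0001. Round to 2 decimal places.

Periodic yield y = 0.0145.
  t   CF        PV=CF/(1+0.0145)^t    t·PV
  1       212.50       209.4628       209.4628
  2       212.50       206.4690       412.9380
  3       212.50       203.5180       610.5539
  4     5,212.50     4,920.8243    19,683.2974
  Σ                  5,540.2741    20,916.2521
P = 5,540.2741; D_Mac = 3.77531 half-year periods = 1.88765 yrs; D_mod = 1.86068 yrs.
DV01 ≈ 1.86068 × 5,540.2741 × 0.0001 = 1.030865.

A$1.03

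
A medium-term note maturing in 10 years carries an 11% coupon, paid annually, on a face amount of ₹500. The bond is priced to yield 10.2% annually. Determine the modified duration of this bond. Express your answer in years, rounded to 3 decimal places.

6.008 years

Periodic yield y = 0.102. First find Macaulay duration:
  t   CF        PV=CF/(1+0.102)^t    t·PV
  1        55.00        49.9093        49.9093
  2        55.00        45.2897        90.5794
  3        55.00        41.0977       123.2932
  4        55.00        37.2938       149.1751
  5        55.00        33.8419       169.2095
  6        55.00        30.7095       184.2572
  7        55.00        27.8671       195.0696
  8        55.00        25.2877       202.3019
  9        55.00        22.9471       206.5242
  10      555.00       210.1247     2,101.2467
  Σ                    524.3685     3,471.5659
P = 524.3685; Macaulay duration = 3,471.5659 / 524.3685 = 6.62047 years.
Modified duration = D_Mac / (1 + y) = 6.62047 / 1.102 = 6.00769 years.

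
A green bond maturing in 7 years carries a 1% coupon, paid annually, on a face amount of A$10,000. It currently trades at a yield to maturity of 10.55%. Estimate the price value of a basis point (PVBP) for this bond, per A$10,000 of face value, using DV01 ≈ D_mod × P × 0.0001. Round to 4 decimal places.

A$3.2936

Periodic yield y = 0.1055.
  t   CF        PV=CF/(1+0.1055)^t    t·PV
  1       100.00        90.4568        90.4568
  2       100.00        81.8243       163.6487
  3       100.00        74.0157       222.0471
  4       100.00        66.9522       267.8089
  5       100.00        60.5628       302.8142
  6       100.00        54.7832       328.6993
  7    10,100.00     5,005.0699    35,035.4892
  Σ                  5,433.6650    36,410.9641
P = 5,433.6650; D_Mac = 6.70100 yrs; D_mod = 6.06151 yrs.
DV01 ≈ 6.06151 × 5,433.6650 × 0.0001 = 3.293620.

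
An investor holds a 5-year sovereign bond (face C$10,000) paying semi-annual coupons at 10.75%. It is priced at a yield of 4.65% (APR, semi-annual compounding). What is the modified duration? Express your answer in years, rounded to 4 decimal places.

Periodic yield y = 0.02325. First find Macaulay duration:
  t   CF        PV=CF/(1+0.02325)^t    t·PV
  1       537.50       525.2871       525.2871
  2       537.50       513.3516     1,026.7033
  3       537.50       501.6874     1,505.0623
  4       537.50       490.2882     1,961.1529
  5       537.50       479.1480     2,395.7401
  6       537.50       468.2610     2,809.5657
  7       537.50       457.6213     3,203.3488
  8       537.50       447.2233     3,577.7866
  9       537.50       437.0616     3,933.5547
  10   10,537.50     8,373.7512    83,737.5123
  Σ                 12,693.6808   104,675.7138
P = 12,693.6808; Macaulay duration = 104,675.7138 / 12,693.6808 = 8.24629 half-year periods = 4.12314 years.
Modified duration = D_Mac / (1 + y) = 4.12314 / 1.02325 = 4.02946 years.

4.0295 years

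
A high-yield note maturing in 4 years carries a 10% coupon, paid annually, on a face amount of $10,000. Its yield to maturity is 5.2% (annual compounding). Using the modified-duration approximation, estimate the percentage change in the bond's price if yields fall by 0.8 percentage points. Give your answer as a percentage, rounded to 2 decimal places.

+2.68%

Periodic yield y = 0.052. Modified duration first:
  t   CF        PV=CF/(1+0.052)^t    t·PV
  1     1,000.00       950.5703       950.5703
  2     1,000.00       903.5840     1,807.1680
  3     1,000.00       858.9201     2,576.7604
  4    11,000.00     8,981.1040    35,924.4160
  Σ                 11,694.1785    41,258.9147
P = 11,694.1785; D_Mac = 3.52816 yrs; D_mod = 3.52816/(1+0.052) = 3.35376 yrs.
ΔP/P ≈ -D_mod · Δy = -3.35376 × (-0.008) = +0.026830 = +2.6830%.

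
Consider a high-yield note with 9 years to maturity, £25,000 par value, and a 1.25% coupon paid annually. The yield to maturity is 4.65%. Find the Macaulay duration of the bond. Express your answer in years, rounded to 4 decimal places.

Periodic yield y = 0.0465. Discount each cash flow and weight by its year:
  t   CF        PV=CF/(1+0.0465)^t    t·PV
  1       312.50       298.6144       298.6144
  2       312.50       285.3458       570.6917
  3       312.50       272.6668       818.0005
  4       312.50       260.5512     1,042.2048
  5       312.50       248.9739     1,244.8696
  6       312.50       237.9111     1,427.4663
  7       312.50       227.3398     1,591.3783
  8       312.50       217.2382     1,737.9055
  9    25,312.50    16,814.4221   151,329.7992
  Σ                 18,863.0634   160,060.9304
Price P = Σ PV = 18,863.0634.
Macaulay duration = Σ(t·PV) / P = 160,060.9304 / 18,863.0634 = 8.48542 years.

8.4854 years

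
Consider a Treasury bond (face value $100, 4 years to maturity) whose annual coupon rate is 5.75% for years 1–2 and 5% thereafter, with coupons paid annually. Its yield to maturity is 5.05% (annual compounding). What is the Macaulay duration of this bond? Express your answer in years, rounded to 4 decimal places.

3.6922 years

Periodic yield y = 0.0505. Discount each cash flow and weight by its year:
  t   CF        PV=CF/(1+0.0505)^t    t·PV
  1         5.75         5.4736         5.4736
  2         5.75         5.2105        10.4209
  3         5.00         4.3130        12.9391
  4       105.00        86.2194       344.8777
  Σ                    101.2165       373.7112
Price P = Σ PV = 101.2165.
Macaulay duration = Σ(t·PV) / P = 373.7112 / 101.2165 = 3.69220 years.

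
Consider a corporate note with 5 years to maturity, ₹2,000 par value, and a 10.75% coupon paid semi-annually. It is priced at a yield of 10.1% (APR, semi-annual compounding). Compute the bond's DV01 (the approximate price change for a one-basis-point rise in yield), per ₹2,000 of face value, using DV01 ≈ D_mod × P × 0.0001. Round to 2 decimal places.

Periodic yield y = 0.0505.
  t   CF        PV=CF/(1+0.0505)^t    t·PV
  1       107.50       102.3322       102.3322
  2       107.50        97.4129       194.8257
  3       107.50        92.7300       278.1900
  4       107.50        88.2723       353.0890
  5       107.50        84.0288       420.1440
  6       107.50        79.9893       479.9361
  7       107.50        76.1441       533.0085
  8       107.50        72.4836       579.8691
  9       107.50        68.9992       620.9927
  10    2,107.50     1,287.6772    12,876.7723
  Σ                  2,050.0696    16,439.1596
P = 2,050.0696; D_Mac = 8.01883 half-year periods = 4.00941 yrs; D_mod = 3.81667 yrs.
DV01 ≈ 3.81667 × 2,050.0696 × 0.0001 = 0.782445.

₹0.78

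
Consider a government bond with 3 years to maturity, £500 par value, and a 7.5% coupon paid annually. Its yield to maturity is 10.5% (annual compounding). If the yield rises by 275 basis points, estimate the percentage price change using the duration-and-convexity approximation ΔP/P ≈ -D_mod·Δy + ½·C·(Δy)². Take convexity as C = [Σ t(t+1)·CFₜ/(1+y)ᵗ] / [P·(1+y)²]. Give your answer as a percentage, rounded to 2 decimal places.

-6.60%

With y = 0.105:
  t   CF        PV=CF/(1+0.105)^t    t·PV        t(t+1)·PV
  1        37.50        33.9367        33.9367          67.8733
  2        37.50        30.7119        61.4238         184.2714
  3       537.50       398.3746     1,195.1238       4,780.4951
  Σ                    463.0231     1,290.4842       5,032.6398
P = 463.0231; D_Mac = 2.78708 yrs; D_mod = 2.52225 yrs; C = 8.90161.
Duration effect: -2.52225 × (+0.0275) = -0.069362
Convexity effect: 0.5 × 8.90161 × (0.0275)² = +0.0033659
ΔP/P ≈ -0.069362 + 0.0033659 = -0.065996 = -6.5996%.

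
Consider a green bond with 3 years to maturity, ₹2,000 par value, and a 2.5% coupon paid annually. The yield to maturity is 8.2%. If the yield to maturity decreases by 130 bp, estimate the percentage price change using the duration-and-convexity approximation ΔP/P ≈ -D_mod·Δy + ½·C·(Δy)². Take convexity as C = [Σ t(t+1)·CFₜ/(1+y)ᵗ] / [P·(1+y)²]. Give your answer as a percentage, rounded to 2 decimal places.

+3.59%

With y = 0.082:
  t   CF        PV=CF/(1+0.082)^t    t·PV        t(t+1)·PV
  1        50.00        46.2107        46.2107          92.4214
  2        50.00        42.7086        85.4172         256.2517
  3     2,050.00     1,618.3486     4,855.0458      19,420.1833
  Σ                  1,707.2679     4,986.6738      19,768.8564
P = 1,707.2679; D_Mac = 2.92085 yrs; D_mod = 2.69949 yrs; C = 9.89066.
Duration effect: -2.69949 × (-0.013) = +0.035093
Convexity effect: 0.5 × 9.89066 × (-0.013)² = +0.0008358
ΔP/P ≈ +0.035093 + 0.0008358 = +0.035929 = +3.5929%.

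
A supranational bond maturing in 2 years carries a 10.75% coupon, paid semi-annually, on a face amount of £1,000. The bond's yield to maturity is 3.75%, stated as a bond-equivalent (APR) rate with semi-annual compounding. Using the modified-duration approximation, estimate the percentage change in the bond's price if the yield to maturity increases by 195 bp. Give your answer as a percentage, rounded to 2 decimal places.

-3.56%

Periodic yield y = 0.01875. Modified duration first:
  t   CF        PV=CF/(1+0.01875)^t    t·PV
  1        53.75        52.7607        52.7607
  2        53.75        51.7897       103.5794
  3        53.75        50.8365       152.5095
  4     1,053.75       978.2888     3,913.1554
  Σ                  1,133.6758     4,222.0050
P = 1,133.6758; D_Mac = 3.72417 half-year periods = 1.86209 yrs; D_mod = 1.86209/(1+0.01875) = 1.82782 yrs.
ΔP/P ≈ -D_mod · Δy = -1.82782 × (+0.0195) = -0.035642 = -3.5642%.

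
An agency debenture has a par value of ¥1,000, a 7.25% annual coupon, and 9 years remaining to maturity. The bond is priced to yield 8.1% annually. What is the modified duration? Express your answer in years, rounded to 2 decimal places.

6.34 years

Periodic yield y = 0.081. First find Macaulay duration:
  t   CF        PV=CF/(1+0.081)^t    t·PV
  1        72.50        67.0675        67.0675
  2        72.50        62.0421       124.0842
  3        72.50        57.3933       172.1798
  4        72.50        53.0928       212.3710
  5        72.50        49.1145       245.5724
  6        72.50        45.4343       272.6058
  7        72.50        42.0299       294.2092
  8        72.50        38.8806       311.0444
  9     1,072.50       532.0667     4,788.6000
  Σ                    947.1215     6,487.7344
P = 947.1215; Macaulay duration = 6,487.7344 / 947.1215 = 6.84995 years.
Modified duration = D_Mac / (1 + y) = 6.84995 / 1.081 = 6.33668 years.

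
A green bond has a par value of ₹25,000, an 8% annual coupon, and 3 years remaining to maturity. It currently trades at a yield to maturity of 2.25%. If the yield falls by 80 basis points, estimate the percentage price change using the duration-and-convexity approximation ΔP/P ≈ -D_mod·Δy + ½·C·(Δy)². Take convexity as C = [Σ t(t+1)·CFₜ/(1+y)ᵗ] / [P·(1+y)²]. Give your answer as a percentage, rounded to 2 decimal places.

With y = 0.0225:
  t   CF        PV=CF/(1+0.0225)^t    t·PV        t(t+1)·PV
  1     2,000.00     1,955.9902     1,955.9902       3,911.9804
  2     2,000.00     1,912.9489     3,825.8977      11,477.6932
  3    27,000.00    25,256.5377    75,769.6130     303,078.4518
  Σ                 29,125.4767    81,551.5009     318,468.1255
P = 29,125.4767; D_Mac = 2.80001 yrs; D_mod = 2.73839 yrs; C = 10.45843.
Duration effect: -2.73839 × (-0.008) = +0.021907
Convexity effect: 0.5 × 10.45843 × (-0.008)² = +0.0003347
ΔP/P ≈ +0.021907 + 0.0003347 = +0.022242 = +2.2242%.

+2.22%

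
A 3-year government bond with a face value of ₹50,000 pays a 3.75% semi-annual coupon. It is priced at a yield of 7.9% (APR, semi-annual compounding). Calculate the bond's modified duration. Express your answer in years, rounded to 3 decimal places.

Periodic yield y = 0.0395. First find Macaulay duration:
  t   CF        PV=CF/(1+0.0395)^t    t·PV
  1       937.50       901.8759       901.8759
  2       937.50       867.6055     1,735.2110
  3       937.50       834.6373     2,503.9119
  4       937.50       802.9219     3,211.6876
  5       937.50       772.4116     3,862.0582
  6    50,937.50    40,372.9667   242,237.8005
  Σ                 44,552.4190   254,452.5451
P = 44,552.4190; Macaulay duration = 254,452.5451 / 44,552.4190 = 5.71131 half-year periods = 2.85565 years.
Modified duration = D_Mac / (1 + y) = 2.85565 / 1.0395 = 2.74714 years.

2.747 years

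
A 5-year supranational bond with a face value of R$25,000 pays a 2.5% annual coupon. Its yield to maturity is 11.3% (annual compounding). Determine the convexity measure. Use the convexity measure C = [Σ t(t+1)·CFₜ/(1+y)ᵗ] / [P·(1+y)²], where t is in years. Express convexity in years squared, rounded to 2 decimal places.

22.31

With y = 0.113:
  t   CF        PV=CF/(1+0.113)^t    t·PV        t(t+1)·PV
  1       625.00       561.5454       561.5454       1,123.0907
  2       625.00       504.5331     1,009.0663       3,027.1988
  3       625.00       453.3092     1,359.9276       5,439.7103
  4       625.00       407.2859     1,629.1435       8,145.7177
  5    25,625.00    15,003.3435    75,016.7175     450,100.3049
  Σ                 16,930.0171    79,576.4002     467,836.0224
P = 16,930.0171.
Convexity = Σ t(t+1)·PV / [P·(1+y)²] = 467,836.0224 / (16,930.0171 × 1.238769) = 22.30724.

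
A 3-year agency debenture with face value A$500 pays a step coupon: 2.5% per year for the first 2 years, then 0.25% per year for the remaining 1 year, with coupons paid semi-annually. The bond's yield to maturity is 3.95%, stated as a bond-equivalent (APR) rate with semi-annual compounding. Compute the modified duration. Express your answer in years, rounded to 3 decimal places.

2.854 years

Periodic yield y = 0.01975. First find Macaulay duration:
  t   CF        PV=CF/(1+0.01975)^t    t·PV
  1        6.250         6.1290         6.1290
  2        6.250         6.0103        12.0205
  3        6.250         5.8938        17.6815
  4        6.250         5.7797        23.1188
  5        0.625         0.5668         2.8339
  6      500.625       445.1950     2,671.1698
  Σ                    469.5745     2,732.9535
P = 469.5745; Macaulay duration = 2,732.9535 / 469.5745 = 5.82006 half-year periods = 2.91003 years.
Modified duration = D_Mac / (1 + y) = 2.91003 / 1.01975 = 2.85367 years.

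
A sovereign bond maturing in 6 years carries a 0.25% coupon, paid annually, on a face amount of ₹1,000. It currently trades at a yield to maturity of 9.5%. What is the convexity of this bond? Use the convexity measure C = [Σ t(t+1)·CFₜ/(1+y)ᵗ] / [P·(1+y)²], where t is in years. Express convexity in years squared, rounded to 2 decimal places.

With y = 0.095:
  t   CF        PV=CF/(1+0.095)^t    t·PV        t(t+1)·PV
  1         2.50         2.2831         2.2831           4.5662
  2         2.50         2.0850         4.1701          12.5102
  3         2.50         1.9041         5.7124          22.8496
  4         2.50         1.7389         6.9557          34.7787
  5         2.50         1.5881         7.9403          47.6421
  6     1,002.50       581.5669     3,489.4013      24,425.8090
  Σ                    591.1662     3,516.4629      24,548.1558
P = 591.1662.
Convexity = Σ t(t+1)·PV / [P·(1+y)²] = 24,548.1558 / (591.1662 × 1.199025) = 34.63228.

34.63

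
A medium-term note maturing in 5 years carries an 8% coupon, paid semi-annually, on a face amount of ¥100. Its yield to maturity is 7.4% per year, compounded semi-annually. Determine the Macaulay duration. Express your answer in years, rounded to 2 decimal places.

Periodic yield y = 0.037. Discount each cash flow and weight by its period:
  t   CF        PV=CF/(1+0.037)^t    t·PV
  1         4.00         3.8573         3.8573
  2         4.00         3.7197         7.4393
  3         4.00         3.5869        10.7608
  4         4.00         3.4590        13.8358
  5         4.00         3.3355        16.6777
  6         4.00         3.2165        19.2992
  7         4.00         3.1018        21.7123
  8         4.00         2.9911        23.9287
  9         4.00         2.8844        25.9593
  10      104.00        72.3179       723.1789
  Σ                    102.4700       866.6495
Price P = Σ PV = 102.4700.
Macaulay duration = Σ(t·PV) / P = 866.6495 / 102.4700 = 8.45759 half-year periods.
In years: 8.45759 / 2 = 4.22880 years.

4.23 years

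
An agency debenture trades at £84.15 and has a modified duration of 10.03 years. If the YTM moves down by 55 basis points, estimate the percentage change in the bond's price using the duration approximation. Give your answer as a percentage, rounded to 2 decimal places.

+5.52%

Duration approximation: ΔP/P ≈ -D_mod · Δy = -10.03 × (-0.0055) = +0.055165.
As a percentage: +5.5165%.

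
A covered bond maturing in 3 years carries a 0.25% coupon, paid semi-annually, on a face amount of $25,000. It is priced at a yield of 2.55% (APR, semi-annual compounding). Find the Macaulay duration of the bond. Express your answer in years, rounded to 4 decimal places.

Periodic yield y = 0.01275. Discount each cash flow and weight by its period:
  t   CF        PV=CF/(1+0.01275)^t    t·PV
  1        31.25        30.8566        30.8566
  2        31.25        30.4681        60.9362
  3        31.25        30.0845        90.2536
  4        31.25        29.7058       118.8231
  5        31.25        29.3318       146.6590
  6    25,031.25    23,198.9873   139,193.9236
  Σ                 23,349.4341   139,641.4522
Price P = Σ PV = 23,349.4341.
Macaulay duration = Σ(t·PV) / P = 139,641.4522 / 23,349.4341 = 5.98051 half-year periods.
In years: 5.98051 / 2 = 2.99025 years.

2.9903 years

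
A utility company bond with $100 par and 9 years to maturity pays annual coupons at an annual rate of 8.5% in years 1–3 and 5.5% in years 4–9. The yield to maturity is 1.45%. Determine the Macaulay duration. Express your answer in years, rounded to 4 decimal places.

Periodic yield y = 0.0145. Discount each cash flow and weight by its year:
  t   CF        PV=CF/(1+0.0145)^t    t·PV
  1         8.50         8.3785         8.3785
  2         8.50         8.2588        16.5175
  3         8.50         8.1407        24.4222
  4         5.50         5.1922        20.7689
  5         5.50         5.1180        25.5901
  6         5.50         5.0449        30.2692
  7         5.50         4.9728        34.8094
  8         5.50         4.9017        39.2136
  9       105.50        92.6796       834.1161
  Σ                    142.6872     1,034.0856
Price P = Σ PV = 142.6872.
Macaulay duration = Σ(t·PV) / P = 1,034.0856 / 142.6872 = 7.24722 years.

7.2472 years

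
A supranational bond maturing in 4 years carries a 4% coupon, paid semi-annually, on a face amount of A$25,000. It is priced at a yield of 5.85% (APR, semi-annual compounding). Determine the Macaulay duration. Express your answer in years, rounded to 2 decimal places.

Periodic yield y = 0.02925. Discount each cash flow and weight by its period:
  t   CF        PV=CF/(1+0.02925)^t    t·PV
  1       500.00       485.7906       485.7906
  2       500.00       471.9851       943.9701
  3       500.00       458.5718     1,375.7155
  4       500.00       445.5398     1,782.1592
  5       500.00       432.8781     2,164.3906
  6       500.00       420.5763     2,523.4575
  7       500.00       408.6240     2,860.3680
  8    25,500.00    20,247.5824   161,980.6592
  Σ                 23,371.5481   174,116.5108
Price P = Σ PV = 23,371.5481.
Macaulay duration = Σ(t·PV) / P = 174,116.5108 / 23,371.5481 = 7.44993 half-year periods.
In years: 7.44993 / 2 = 3.72497 years.

3.72 years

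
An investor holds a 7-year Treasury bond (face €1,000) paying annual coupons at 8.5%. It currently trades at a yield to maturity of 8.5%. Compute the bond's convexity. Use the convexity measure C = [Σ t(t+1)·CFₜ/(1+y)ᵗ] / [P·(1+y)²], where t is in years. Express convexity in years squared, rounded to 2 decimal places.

With y = 0.085:
  t   CF        PV=CF/(1+0.085)^t    t·PV        t(t+1)·PV
  1        85.00        78.3410        78.3410         156.6820
  2        85.00        72.2037       144.4074         433.2222
  3        85.00        66.5472       199.6416         798.5663
  4        85.00        61.3338       245.3353       1,226.6763
  5        85.00        56.5289       282.6443       1,695.8658
  6        85.00        52.1003       312.6020       2,188.2140
  7     1,085.00       612.9451     4,290.6156      34,324.9251
  Σ                  1,000.0000     5,553.5872      40,824.1516
P = 1,000.0000.
Convexity = Σ t(t+1)·PV / [P·(1+y)²] = 40,824.1516 / (1,000.0000 × 1.177225) = 34.67829.

34.68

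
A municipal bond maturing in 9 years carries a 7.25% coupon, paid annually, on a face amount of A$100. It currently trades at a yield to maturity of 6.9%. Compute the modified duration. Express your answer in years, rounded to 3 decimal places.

6.492 years

Periodic yield y = 0.069. First find Macaulay duration:
  t   CF        PV=CF/(1+0.069)^t    t·PV
  1         7.25         6.7820         6.7820
  2         7.25         6.3443        12.6886
  3         7.25         5.9348        17.8044
  4         7.25         5.5517        22.2069
  5         7.25         5.1934        25.9669
  6         7.25         4.8582        29.1490
  7         7.25         4.5446        31.8121
  8         7.25         4.2512        34.0100
  9       107.25        58.8299       529.4689
  Σ                    102.2901       709.8886
P = 102.2901; Macaulay duration = 709.8886 / 102.2901 = 6.93996 years.
Modified duration = D_Mac / (1 + y) = 6.93996 / 1.069 = 6.49201 years.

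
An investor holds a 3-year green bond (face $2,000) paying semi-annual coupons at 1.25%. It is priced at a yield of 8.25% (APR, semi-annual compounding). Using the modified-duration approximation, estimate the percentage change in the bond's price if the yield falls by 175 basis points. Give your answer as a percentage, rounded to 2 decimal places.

Periodic yield y = 0.04125. Modified duration first:
  t   CF        PV=CF/(1+0.04125)^t    t·PV
  1        12.50        12.0048        12.0048
  2        12.50        11.5292        23.0584
  3        12.50        11.0725        33.2174
  4        12.50        10.6338        42.5353
  5        12.50        10.2126        51.0628
  6     2,012.50     1,579.0861     9,474.5164
  Σ                  1,634.5390     9,636.3953
P = 1,634.5390; D_Mac = 5.89548 half-year periods = 2.94774 yrs; D_mod = 2.94774/(1+0.04125) = 2.83096 yrs.
ΔP/P ≈ -D_mod · Δy = -2.83096 × (-0.0175) = +0.049542 = +4.9542%.

+4.95%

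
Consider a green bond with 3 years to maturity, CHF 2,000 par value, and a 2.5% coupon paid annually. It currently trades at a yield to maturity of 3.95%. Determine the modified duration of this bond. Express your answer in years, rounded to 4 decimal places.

2.8146 years

Periodic yield y = 0.0395. First find Macaulay duration:
  t   CF        PV=CF/(1+0.0395)^t    t·PV
  1        50.00        48.1000        48.1000
  2        50.00        46.2723        92.5446
  3     2,050.00     1,825.0736     5,475.2208
  Σ                  1,919.4459     5,615.8654
P = 1,919.4459; Macaulay duration = 5,615.8654 / 1,919.4459 = 2.92577 years.
Modified duration = D_Mac / (1 + y) = 2.92577 / 1.0395 = 2.81460 years.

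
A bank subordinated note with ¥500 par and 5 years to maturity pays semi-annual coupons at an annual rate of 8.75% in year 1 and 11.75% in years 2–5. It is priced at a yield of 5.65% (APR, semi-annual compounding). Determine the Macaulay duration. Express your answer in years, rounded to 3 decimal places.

4.130 years

Periodic yield y = 0.02825. Discount each cash flow and weight by its period:
  t   CF        PV=CF/(1+0.02825)^t    t·PV
  1       21.875        21.2740        21.2740
  2       21.875        20.6895        41.3791
  3       29.375        27.0198        81.0593
  4       29.375        26.2774       105.1097
  5       29.375        25.5555       127.7775
  6       29.375        24.8534       149.1203
  7       29.375        24.1706       169.1940
  8       29.375        23.5065       188.0521
  9       29.375        22.8607       205.7462
  10     529.375       400.6602     4,006.6024
  Σ                    616.8676     5,095.3146
Price P = Σ PV = 616.8676.
Macaulay duration = Σ(t·PV) / P = 5,095.3146 / 616.8676 = 8.25998 half-year periods.
In years: 8.25998 / 2 = 4.12999 years.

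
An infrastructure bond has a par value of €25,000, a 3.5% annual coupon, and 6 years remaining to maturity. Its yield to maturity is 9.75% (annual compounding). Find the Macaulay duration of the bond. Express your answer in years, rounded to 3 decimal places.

Periodic yield y = 0.0975. Discount each cash flow and weight by its year:
  t   CF        PV=CF/(1+0.0975)^t    t·PV
  1       875.00       797.2665       797.2665
  2       875.00       726.4387     1,452.8775
  3       875.00       661.9032     1,985.7095
  4       875.00       603.1008     2,412.4034
  5       875.00       549.5224     2,747.6121
  6    25,875.00    14,806.5264    88,839.1583
  Σ                 18,144.7581    98,235.0273
Price P = Σ PV = 18,144.7581.
Macaulay duration = Σ(t·PV) / P = 98,235.0273 / 18,144.7581 = 5.41396 years.

5.414 years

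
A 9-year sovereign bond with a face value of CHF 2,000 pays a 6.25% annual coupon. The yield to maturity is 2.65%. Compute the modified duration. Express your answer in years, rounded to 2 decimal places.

7.20 years

Periodic yield y = 0.0265. First find Macaulay duration:
  t   CF        PV=CF/(1+0.0265)^t    t·PV
  1       125.00       121.7730       121.7730
  2       125.00       118.6293       237.2587
  3       125.00       115.5668       346.7005
  4       125.00       112.5834       450.3334
  5       125.00       109.6769       548.3846
  6       125.00       106.8455       641.0731
  7       125.00       104.0872       728.6104
  8       125.00       101.4001       811.2008
  9     2,125.00     1,679.3002    15,113.7022
  Σ                  2,569.8625    18,999.0367
P = 2,569.8625; Macaulay duration = 18,999.0367 / 2,569.8625 = 7.39302 years.
Modified duration = D_Mac / (1 + y) = 7.39302 / 1.0265 = 7.20216 years.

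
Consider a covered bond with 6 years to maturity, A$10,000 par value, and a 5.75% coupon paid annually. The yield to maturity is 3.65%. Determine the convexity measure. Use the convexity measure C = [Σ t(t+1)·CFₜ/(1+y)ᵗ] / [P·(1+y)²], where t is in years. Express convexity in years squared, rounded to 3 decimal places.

With y = 0.0365:
  t   CF        PV=CF/(1+0.0365)^t    t·PV        t(t+1)·PV
  1       575.00       554.7516       554.7516       1,109.5031
  2       575.00       535.2162     1,070.4324       3,211.2971
  3       575.00       516.3687     1,549.1062       6,196.4246
  4       575.00       498.1850     1,992.7399       9,963.6994
  5       575.00       480.6416     2,403.2078      14,419.2465
  6    10,575.00     8,528.3406    51,170.0437     358,190.3059
  Σ                 11,113.5036    58,740.2814     393,090.4766
P = 11,113.5036.
Convexity = Σ t(t+1)·PV / [P·(1+y)²] = 393,090.4766 / (11,113.5036 × 1.074332) = 32.92327.

32.923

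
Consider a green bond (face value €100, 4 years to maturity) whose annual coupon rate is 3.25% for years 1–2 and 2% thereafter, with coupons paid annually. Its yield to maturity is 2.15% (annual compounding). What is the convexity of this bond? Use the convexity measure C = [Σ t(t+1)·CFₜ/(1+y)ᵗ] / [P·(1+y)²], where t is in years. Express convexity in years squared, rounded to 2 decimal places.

18.08

With y = 0.0215:
  t   CF        PV=CF/(1+0.0215)^t    t·PV        t(t+1)·PV
  1         3.25         3.1816         3.1816           6.3632
  2         3.25         3.1146         6.2293          18.6878
  3         2.00         1.8764         5.6291          22.5163
  4       102.00        93.6800       374.7198       1,873.5992
  Σ                    101.8525       389.7598       1,921.1664
P = 101.8525.
Convexity = Σ t(t+1)·PV / [P·(1+y)²] = 1,921.1664 / (101.8525 × 1.043462) = 18.07658.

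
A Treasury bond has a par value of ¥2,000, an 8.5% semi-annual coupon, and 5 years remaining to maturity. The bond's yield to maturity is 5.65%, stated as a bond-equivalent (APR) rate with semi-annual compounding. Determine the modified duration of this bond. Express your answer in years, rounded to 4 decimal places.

Periodic yield y = 0.02825. First find Macaulay duration:
  t   CF        PV=CF/(1+0.02825)^t    t·PV
  1        85.00        82.6647        82.6647
  2        85.00        80.3936       160.7872
  3        85.00        78.1849       234.5546
  4        85.00        76.0368       304.1474
  5        85.00        73.9478       369.7391
  6        85.00        71.9162       431.4971
  7        85.00        69.9404       489.5826
  8        85.00        68.0188       544.1507
  9        85.00        66.1501       595.3508
  10    2,085.00     1,578.0432    15,780.4316
  Σ                  2,245.2965    18,992.9058
P = 2,245.2965; Macaulay duration = 18,992.9058 / 2,245.2965 = 8.45897 half-year periods = 4.22949 years.
Modified duration = D_Mac / (1 + y) = 4.22949 / 1.02825 = 4.11329 years.

4.1133 years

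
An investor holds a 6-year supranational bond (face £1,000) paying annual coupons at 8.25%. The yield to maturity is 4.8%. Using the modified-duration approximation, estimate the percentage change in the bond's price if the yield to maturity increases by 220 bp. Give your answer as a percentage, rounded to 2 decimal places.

Periodic yield y = 0.048. Modified duration first:
  t   CF        PV=CF/(1+0.048)^t    t·PV
  1        82.50        78.7214        78.7214
  2        82.50        75.1158       150.2316
  3        82.50        71.6754       215.0262
  4        82.50        68.3926       273.5702
  5        82.50        65.2601       326.3004
  6     1,082.50       817.0718     4,902.4307
  Σ                  1,176.2370     5,946.2804
P = 1,176.2370; D_Mac = 5.05534 yrs; D_mod = 5.05534/(1+0.048) = 4.82380 yrs.
ΔP/P ≈ -D_mod · Δy = -4.82380 × (+0.022) = -0.106124 = -10.6124%.

-10.61%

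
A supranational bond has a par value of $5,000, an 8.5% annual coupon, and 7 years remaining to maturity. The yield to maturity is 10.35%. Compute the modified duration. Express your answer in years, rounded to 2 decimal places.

Periodic yield y = 0.1035. First find Macaulay duration:
  t   CF        PV=CF/(1+0.1035)^t    t·PV
  1       425.00       385.1382       385.1382
  2       425.00       349.0151       698.0303
  3       425.00       316.2801       948.8404
  4       425.00       286.6154     1,146.4618
  5       425.00       259.7331     1,298.6653
  6       425.00       235.3721     1,412.2323
  7     5,425.00     2,722.6598    19,058.6186
  Σ                  4,554.8138    24,947.9869
P = 4,554.8138; Macaulay duration = 24,947.9869 / 4,554.8138 = 5.47728 years.
Modified duration = D_Mac / (1 + y) = 5.47728 / 1.1035 = 4.96355 years.

4.96 years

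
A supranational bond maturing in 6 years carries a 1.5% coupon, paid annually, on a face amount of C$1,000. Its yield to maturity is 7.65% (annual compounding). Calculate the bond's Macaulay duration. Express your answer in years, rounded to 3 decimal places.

Periodic yield y = 0.0765. Discount each cash flow and weight by its year:
  t   CF        PV=CF/(1+0.0765)^t    t·PV
  1        15.00        13.9340        13.9340
  2        15.00        12.9438        25.8877
  3        15.00        12.0240        36.0720
  4        15.00        11.1695        44.6781
  5        15.00        10.3758        51.8789
  6     1,015.00       652.2016     3,913.2094
  Σ                    712.6488     4,085.6602
Price P = Σ PV = 712.6488.
Macaulay duration = Σ(t·PV) / P = 4,085.6602 / 712.6488 = 5.73306 years.

5.733 years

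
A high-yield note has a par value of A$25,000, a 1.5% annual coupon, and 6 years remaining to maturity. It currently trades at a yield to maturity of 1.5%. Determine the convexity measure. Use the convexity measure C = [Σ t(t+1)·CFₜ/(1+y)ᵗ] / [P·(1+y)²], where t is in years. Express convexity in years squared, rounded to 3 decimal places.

With y = 0.015:
  t   CF        PV=CF/(1+0.015)^t    t·PV        t(t+1)·PV
  1       375.00       369.4581       369.4581         738.9163
  2       375.00       363.9982       727.9963       2,183.9889
  3       375.00       358.6189     1,075.8566       4,303.4265
  4       375.00       353.3191     1,413.2763       7,066.3817
  5       375.00       348.0976     1,740.4881      10,442.9287
  6    25,375.00    23,206.5081   139,239.0488     974,673.3417
  Σ                 25,000.0000   144,566.1243     999,408.9837
P = 25,000.0000.
Convexity = Σ t(t+1)·PV / [P·(1+y)²] = 999,408.9837 / (25,000.0000 × 1.030225) = 38.80352.

38.804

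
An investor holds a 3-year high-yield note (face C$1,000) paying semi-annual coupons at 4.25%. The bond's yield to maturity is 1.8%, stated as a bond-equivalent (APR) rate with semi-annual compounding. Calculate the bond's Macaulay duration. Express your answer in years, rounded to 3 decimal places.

Periodic yield y = 0.009. Discount each cash flow and weight by its period:
  t   CF        PV=CF/(1+0.009)^t    t·PV
  1        21.25        21.0605        21.0605
  2        21.25        20.8726        41.7452
  3        21.25        20.6864        62.0593
  4        21.25        20.5019        82.0076
  5        21.25        20.3190       101.5952
  6     1,021.25       967.7988     5,806.7927
  Σ                  1,071.2392     6,115.2604
Price P = Σ PV = 1,071.2392.
Macaulay duration = Σ(t·PV) / P = 6,115.2604 / 1,071.2392 = 5.70859 half-year periods.
In years: 5.70859 / 2 = 2.85429 years.

2.854 years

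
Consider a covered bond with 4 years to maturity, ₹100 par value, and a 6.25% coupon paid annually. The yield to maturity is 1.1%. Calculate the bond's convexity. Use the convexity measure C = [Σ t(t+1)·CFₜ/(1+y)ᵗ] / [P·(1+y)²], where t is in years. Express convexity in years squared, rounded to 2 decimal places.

17.57

With y = 0.011:
  t   CF        PV=CF/(1+0.011)^t    t·PV        t(t+1)·PV
  1         6.25         6.1820         6.1820          12.3640
  2         6.25         6.1147        12.2295          36.6884
  3         6.25         6.0482        18.1446          72.5785
  4       106.25       101.7008       406.8032       2,034.0158
  Σ                    120.0457       443.3592       2,155.6466
P = 120.0457.
Convexity = Σ t(t+1)·PV / [P·(1+y)²] = 2,155.6466 / (120.0457 × 1.022121) = 17.56825.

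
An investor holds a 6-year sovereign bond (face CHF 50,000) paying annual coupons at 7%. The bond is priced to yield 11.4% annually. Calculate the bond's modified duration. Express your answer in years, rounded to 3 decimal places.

Periodic yield y = 0.114. First find Macaulay duration:
  t   CF        PV=CF/(1+0.114)^t    t·PV
  1     3,500.00     3,141.8312     3,141.8312
  2     3,500.00     2,820.3153     5,640.6306
  3     3,500.00     2,531.7013     7,595.1040
  4     3,500.00     2,272.6224     9,090.4896
  5     3,500.00     2,040.0560    10,200.2800
  6    53,500.00    27,992.5612   167,955.3674
  Σ                 40,799.0875   203,623.7029
P = 40,799.0875; Macaulay duration = 203,623.7029 / 40,799.0875 = 4.99089 years.
Modified duration = D_Mac / (1 + y) = 4.99089 / 1.114 = 4.48015 years.

4.480 years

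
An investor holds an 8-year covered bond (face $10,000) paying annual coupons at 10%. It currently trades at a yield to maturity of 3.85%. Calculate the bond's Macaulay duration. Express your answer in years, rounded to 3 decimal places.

6.232 years

Periodic yield y = 0.0385. Discount each cash flow and weight by its year:
  t   CF        PV=CF/(1+0.0385)^t    t·PV
  1     1,000.00       962.9273       962.9273
  2     1,000.00       927.2290     1,854.4580
  3     1,000.00       892.8541     2,678.5623
  4     1,000.00       859.7536     3,439.0143
  5     1,000.00       827.8802     4,139.4010
  6     1,000.00       797.1884     4,783.1307
  7     1,000.00       767.6345     5,373.4416
  8    11,000.00     8,130.9385    65,047.5083
  Σ                 14,166.4057    88,278.4435
Price P = Σ PV = 14,166.4057.
Macaulay duration = Σ(t·PV) / P = 88,278.4435 / 14,166.4057 = 6.23153 years.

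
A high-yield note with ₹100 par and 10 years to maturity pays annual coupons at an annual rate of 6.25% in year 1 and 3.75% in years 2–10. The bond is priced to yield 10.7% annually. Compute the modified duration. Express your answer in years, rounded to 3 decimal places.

Periodic yield y = 0.107. First find Macaulay duration:
  t   CF        PV=CF/(1+0.107)^t    t·PV
  1         6.25         5.6459         5.6459
  2         3.75         3.0601         6.1202
  3         3.75         2.7643         8.2930
  4         3.75         2.4971         9.9885
  5         3.75         2.2558        11.2788
  6         3.75         2.0377        12.2263
  7         3.75         1.8408        12.8853
  8         3.75         1.6628        13.3027
  9         3.75         1.5021        13.5190
  10      103.75        37.5415       375.4152
  Σ                     60.8082       468.6750
P = 60.8082; Macaulay duration = 468.6750 / 60.8082 = 7.70744 years.
Modified duration = D_Mac / (1 + y) = 7.70744 / 1.107 = 6.96245 years.

6.962 years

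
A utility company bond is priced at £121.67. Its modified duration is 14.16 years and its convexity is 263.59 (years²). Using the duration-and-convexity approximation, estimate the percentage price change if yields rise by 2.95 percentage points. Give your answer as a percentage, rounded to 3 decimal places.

Duration effect: -D_mod·Δy = -14.16 × (+0.0295) = -0.417720
Convexity effect: ½·C·(Δy)² = 0.5 × 263.59 × (0.0295)² = +0.11469459875
ΔP/P ≈ -0.417720 + 0.11469459875 = -0.30302540125
= -30.302540125%.

-30.303%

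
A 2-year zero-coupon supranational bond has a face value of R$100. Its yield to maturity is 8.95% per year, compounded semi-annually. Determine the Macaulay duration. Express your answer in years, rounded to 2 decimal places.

A zero-coupon bond has a single cash flow at maturity, so its Macaulay duration equals its maturity: 2 years.
(Equivalently: 4 semi-annual periods ÷ 2 = 2 years.)

2.00 years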